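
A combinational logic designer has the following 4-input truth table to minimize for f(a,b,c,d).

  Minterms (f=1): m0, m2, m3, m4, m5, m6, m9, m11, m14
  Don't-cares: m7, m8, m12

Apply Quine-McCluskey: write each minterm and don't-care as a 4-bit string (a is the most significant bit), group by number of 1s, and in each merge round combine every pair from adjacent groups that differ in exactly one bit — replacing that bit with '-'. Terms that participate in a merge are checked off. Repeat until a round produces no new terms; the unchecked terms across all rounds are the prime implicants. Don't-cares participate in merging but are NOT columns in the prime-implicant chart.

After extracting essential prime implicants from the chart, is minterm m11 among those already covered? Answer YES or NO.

NO

[col 0] 0000*, 0010*, 0011*, 0100*, 0101*, 0110*, 0111*, 1000*, 1001*, 1011*, 1100*, 1110*
[col 1] -000*, -011, -100*, -110*, 0-00*, 0-10*, 0-11*, 00-0*, 001-*, 01-0*, 01-1*, 010-*, 011-*, 1-00*, 10-1, 100-, 11-0*
[col 2] --00, -1-0, 0--0, 0-1-, 01--
Prime implicants: --00, -011, -1-0, 0--0, 0-1-, 01--, 10-1, 100-
PI chart (minterm → PIs covering it):
  0 | --00,0--0
  2 | 0--0,0-1-
  3 | -011,0-1-
  4 | --00,-1-0,0--0,01--
  5 | 01--  (sole → essential)
  6 | -1-0,0--0,0-1-,01--
  9 | 10-1,100-
  11 | -011,10-1
  14 | -1-0  (sole → essential)
Essential prime implicants: -1-0, 01--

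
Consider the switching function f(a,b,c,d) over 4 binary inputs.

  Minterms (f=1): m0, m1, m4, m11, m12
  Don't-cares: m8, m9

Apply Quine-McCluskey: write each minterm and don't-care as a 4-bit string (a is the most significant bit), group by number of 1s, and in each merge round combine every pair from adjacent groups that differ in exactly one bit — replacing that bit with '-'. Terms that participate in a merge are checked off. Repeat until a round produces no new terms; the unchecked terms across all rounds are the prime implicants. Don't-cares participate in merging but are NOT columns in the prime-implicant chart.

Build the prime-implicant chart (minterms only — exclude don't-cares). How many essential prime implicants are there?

[col 0] 0000*, 0001*, 0100*, 1000*, 1001*, 1011*, 1100*
[col 1] -000*, -001*, -100*, 0-00*, 000-*, 1-00*, 10-1, 100-*
[col 2] --00, -00-
Prime implicants: --00, -00-, 10-1
PI chart (minterm → PIs covering it):
  0 | --00,-00-
  1 | -00-  (sole → essential)
  4 | --00  (sole → essential)
  11 | 10-1  (sole → essential)
  12 | --00  (sole → essential)
Essential prime implicants: --00, -00-, 10-1

3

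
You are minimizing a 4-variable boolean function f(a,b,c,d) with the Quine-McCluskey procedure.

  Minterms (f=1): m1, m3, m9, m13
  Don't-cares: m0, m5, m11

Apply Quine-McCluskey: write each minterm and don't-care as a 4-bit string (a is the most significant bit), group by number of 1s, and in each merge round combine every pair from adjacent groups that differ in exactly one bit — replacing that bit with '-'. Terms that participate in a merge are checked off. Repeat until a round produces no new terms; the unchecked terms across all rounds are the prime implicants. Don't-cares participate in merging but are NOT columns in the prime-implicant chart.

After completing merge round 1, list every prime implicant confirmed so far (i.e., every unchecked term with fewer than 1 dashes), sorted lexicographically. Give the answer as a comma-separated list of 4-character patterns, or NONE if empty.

NONE

Round 0: 0000✓ 0001✓ 0011✓ 0101✓ 1001✓ 1011✓ 1101✓
Round 1: -001✓ -011✓ -101✓ 0-01✓ 00-1✓ 000- 1-01✓ 10-1✓
Round 2: --01 -0-1
PIs = {--01, -0-1, 000-}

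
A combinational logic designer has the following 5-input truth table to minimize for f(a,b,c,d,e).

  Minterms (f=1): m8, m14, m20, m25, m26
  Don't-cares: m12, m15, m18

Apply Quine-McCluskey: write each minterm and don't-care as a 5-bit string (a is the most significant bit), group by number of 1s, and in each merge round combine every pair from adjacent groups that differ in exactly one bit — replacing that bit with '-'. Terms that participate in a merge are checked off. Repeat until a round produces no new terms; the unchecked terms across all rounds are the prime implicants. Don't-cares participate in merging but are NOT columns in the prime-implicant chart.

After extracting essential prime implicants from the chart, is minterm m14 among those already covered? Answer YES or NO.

Round 0: 01000✓ 01100✓ 01110✓ 01111✓ 10010✓ 10100 11001 11010✓
Round 1: 01-00 011-0 0111- 1-010
PIs = {01-00, 011-0, 0111-, 1-010, 10100, 11001}
Coverage chart:
  m8: 01-00 ←essential
  m14: 011-0,0111-
  m20: 10100 ←essential
  m25: 11001 ←essential
  m26: 1-010 ←essential
Essential: 01-00, 1-010, 10100, 11001

NO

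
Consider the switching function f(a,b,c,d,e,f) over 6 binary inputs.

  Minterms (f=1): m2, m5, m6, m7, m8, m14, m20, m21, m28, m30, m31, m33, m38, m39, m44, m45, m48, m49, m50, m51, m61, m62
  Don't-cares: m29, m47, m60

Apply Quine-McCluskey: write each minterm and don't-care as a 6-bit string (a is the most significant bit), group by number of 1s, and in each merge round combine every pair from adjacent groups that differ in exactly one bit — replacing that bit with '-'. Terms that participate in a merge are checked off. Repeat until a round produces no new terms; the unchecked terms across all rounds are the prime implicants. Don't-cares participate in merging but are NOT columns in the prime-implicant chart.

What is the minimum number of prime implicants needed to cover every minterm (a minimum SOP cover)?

size-2^0 implicants → 000010(✓)  000101(✓)  000110(✓)  000111(✓)  001000  001110(✓)  010100(✓)  010101(✓)  011100(✓)  011101(✓)  011110(✓)  011111(✓)  100001(✓)  100110(✓)  100111(✓)  101100(✓)  101101(✓)  101111(✓)  110000(✓)  110001(✓)  110010(✓)  110011(✓)  111100(✓)  111101(✓)  111110(✓)
size-2^1 implicants → -00110(✓)  -00111(✓)  -11100(✓)  -11101(✓)  -11110(✓)  0-0101  0-1110  00-110  000-10  0001-1  00011-(✓)  01-100(✓)  01-101(✓)  01010-(✓)  0111-0(✓)  0111-1(✓)  01110-(✓)  01111-(✓)  1-0001  1-1100(✓)  1-1101(✓)  10-111  10011-(✓)  1011-1  10110-(✓)  1100-0(✓)  1100-1(✓)  11000-(✓)  11001-(✓)  1111-0(✓)  11110-(✓)
size-2^2 implicants → -0011-  -111-0  -1110-  01-10-  0111--  1-110-  1100--
Unchecked terms (primes): -0011-, -111-0, -1110-, 0-0101, 0-1110, 00-110, 000-10, 0001-1, 001000, 01-10-, 0111--, 1-0001, 1-110-, 10-111, 1011-1, 1100--
Minterm coverage:
  m2 ⊆ 000-10 [E]
  m5 ⊆ 0-0101,0001-1
  m6 ⊆ -0011-,00-110,000-10
  m7 ⊆ -0011-,0001-1
  m8 ⊆ 001000 [E]
  m14 ⊆ 0-1110,00-110
  m20 ⊆ 01-10- [E]
  m21 ⊆ 0-0101,01-10-
  m28 ⊆ -111-0,-1110-,01-10-,0111--
  m30 ⊆ -111-0,0-1110,0111--
  m31 ⊆ 0111-- [E]
  m33 ⊆ 1-0001 [E]
  m38 ⊆ -0011- [E]
  m39 ⊆ -0011-,10-111
  m44 ⊆ 1-110- [E]
  m45 ⊆ 1-110-,1011-1
  m48 ⊆ 1100-- [E]
  m49 ⊆ 1-0001,1100--
  m50 ⊆ 1100-- [E]
  m51 ⊆ 1100-- [E]
  m61 ⊆ -1110-,1-110-
  m62 ⊆ -111-0 [E]
E = {-0011-, -111-0, 000-10, 001000, 01-10-, 0111--, 1-0001, 1-110-, 1100--}
Petrick residual → 0-0101, 0-1110
Cover = b'c'de + bcdf' + a'c'de'f + a'cdef' + a'b'c'ef' + a'b'cd'e'f' + a'bde' + a'bcd + ac'd'e'f + acde' + abc'd'  |cover|=11

11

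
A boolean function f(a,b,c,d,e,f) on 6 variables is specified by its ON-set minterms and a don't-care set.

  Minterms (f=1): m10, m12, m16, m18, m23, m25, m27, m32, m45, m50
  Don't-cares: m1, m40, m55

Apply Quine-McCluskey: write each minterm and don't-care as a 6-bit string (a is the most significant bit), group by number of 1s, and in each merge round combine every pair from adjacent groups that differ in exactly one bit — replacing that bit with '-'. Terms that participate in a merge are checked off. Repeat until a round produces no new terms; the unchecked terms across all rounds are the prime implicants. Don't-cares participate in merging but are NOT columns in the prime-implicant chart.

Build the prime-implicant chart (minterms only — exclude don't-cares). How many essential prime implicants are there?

8

[col 0] 000001, 001010, 001100, 010000*, 010010*, 010111*, 011001*, 011011*, 100000*, 101000*, 101101, 110010*, 110111*
[col 1] -10010, -10111, 0100-0, 0110-1, 10-000
Prime implicants: -10010, -10111, 000001, 001010, 001100, 0100-0, 0110-1, 10-000, 101101
PI chart (minterm → PIs covering it):
  10 | 001010  (sole → essential)
  12 | 001100  (sole → essential)
  16 | 0100-0  (sole → essential)
  18 | -10010,0100-0
  23 | -10111  (sole → essential)
  25 | 0110-1  (sole → essential)
  27 | 0110-1  (sole → essential)
  32 | 10-000  (sole → essential)
  45 | 101101  (sole → essential)
  50 | -10010  (sole → essential)
Essential prime implicants: -10010, -10111, 001010, 001100, 0100-0, 0110-1, 10-000, 101101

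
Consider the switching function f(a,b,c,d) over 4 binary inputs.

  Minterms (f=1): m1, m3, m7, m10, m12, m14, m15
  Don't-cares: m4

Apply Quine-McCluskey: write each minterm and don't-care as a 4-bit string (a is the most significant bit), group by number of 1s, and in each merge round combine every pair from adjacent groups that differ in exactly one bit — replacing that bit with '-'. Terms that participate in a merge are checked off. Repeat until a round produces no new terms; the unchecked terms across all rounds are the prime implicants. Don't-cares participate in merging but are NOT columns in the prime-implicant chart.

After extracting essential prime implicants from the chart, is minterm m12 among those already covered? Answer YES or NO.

[col 0] 0001*, 0011*, 0100*, 0111*, 1010*, 1100*, 1110*, 1111*
[col 1] -100, -111, 0-11, 00-1, 1-10, 11-0, 111-
Prime implicants: -100, -111, 0-11, 00-1, 1-10, 11-0, 111-
PI chart (minterm → PIs covering it):
  1 | 00-1  (sole → essential)
  3 | 0-11,00-1
  7 | -111,0-11
  10 | 1-10  (sole → essential)
  12 | -100,11-0
  14 | 1-10,11-0,111-
  15 | -111,111-
Essential prime implicants: 00-1, 1-10

NO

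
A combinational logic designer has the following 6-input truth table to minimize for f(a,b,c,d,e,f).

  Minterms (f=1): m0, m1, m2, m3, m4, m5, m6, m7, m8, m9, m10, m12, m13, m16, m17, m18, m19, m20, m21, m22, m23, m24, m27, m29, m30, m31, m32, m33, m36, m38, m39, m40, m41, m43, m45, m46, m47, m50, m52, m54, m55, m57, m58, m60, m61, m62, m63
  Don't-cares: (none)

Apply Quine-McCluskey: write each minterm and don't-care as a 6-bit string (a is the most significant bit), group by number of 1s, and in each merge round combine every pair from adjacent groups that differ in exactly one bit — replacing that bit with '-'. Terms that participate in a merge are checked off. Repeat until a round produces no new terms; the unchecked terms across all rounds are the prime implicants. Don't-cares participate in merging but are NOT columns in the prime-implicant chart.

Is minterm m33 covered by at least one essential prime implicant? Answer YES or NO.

Round 0: 000000✓ 000001✓ 000010✓ 000011✓ 000100✓ 000101✓ 000110✓ 000111✓ 001000✓ 001001✓ 001010✓ 001100✓ 001101✓ 010000✓ 010001✓ 010010✓ 010011✓ 010100✓ 010101✓ 010110✓ 010111✓ 011000✓ 011011✓ 011101✓ 011110✓ 011111✓ 100000✓ 100001✓ 100100✓ 100110✓ 100111✓ 101000✓ 101001✓ 101011✓ 101101✓ 101110✓ 101111✓ 110010✓ 110100✓ 110110✓ 110111✓ 111001✓ 111010✓ 111100✓ 111101✓ 111110✓ 111111✓
Round 1: -00000✓ -00001✓ -00100✓ -00110✓ -00111✓ -01000✓ -01001✓ -01101✓ -10010✓ -10100✓ -10110✓ -10111✓ -11101✓ -11110✓ -11111✓ 0-0000✓ 0-0001✓ 0-0010✓ 0-0011✓ 0-0100✓ 0-0101✓ 0-0110✓ 0-0111✓ 0-1000✓ 0-1101✓ 00-000✓ 00-001✓ 00-010✓ 00-100✓ 00-101✓ 000-00✓ 000-01✓ 000-10✓ 000-11✓ 0000-0✓ 0000-1✓ 00000-✓ 00001-✓ 0001-0✓ 0001-1✓ 00010-✓ 00011-✓ 001-00✓ 001-01✓ 0010-0✓ 00100-✓ 00110-✓ 01-000✓ 01-011✓ 01-101✓ 01-110✓ 01-111✓ 010-00✓ 010-01✓ 010-10✓ 010-11✓ 0100-0✓ 0100-1✓ 01000-✓ 01001-✓ 0101-0✓ 0101-1✓ 01010-✓ 01011-✓ 011-11✓ 0111-1✓ 01111-✓ 1-0100✓ 1-0110✓ 1-0111✓ 1-1001✓ 1-1101✓ 1-1110✓ 1-1111✓ 10-000✓ 10-001✓ 10-110✓ 10-111✓ 100-00✓ 10000-✓ 1001-0✓ 10011-✓ 101-01✓ 101-11✓ 1010-1✓ 10100-✓ 1011-1✓ 10111-✓ 11-010✓ 11-100✓ 11-110✓ 11-111✓ 110-10✓ 1101-0✓ 11011-✓ 111-01✓ 111-10✓ 1111-0✓ 1111-1✓ 11110-✓ 11111-✓
Round 2: --0100✓ --0110✓ --0111✓ --1101 -0-000✓ -0-001✓ -00-00 -0000-✓ -001-0✓ -0011-✓ -01-01 -0100-✓ -1-110✓ -1-111✓ -10-10 -101-0✓ -1011-✓ -111-1 -1111-✓ 0--000 0--101 0-0-00✓ 0-0-01✓ 0-0-10✓ 0-0-11✓ 0-00-0✓ 0-00-1✓ 0-000-✓ 0-001-✓ 0-01-0✓ 0-01-1✓ 0-010-✓ 0-011-✓ 00--00✓ 00--01✓ 00-0-0 00-00-✓ 00-10-✓ 000--0✓ 000--1✓ 000-0-✓ 000-1-✓ 0000--✓ 0001--✓ 001-0-✓ 01--11 01-1-1 01-11-✓ 010--0✓ 010--1✓ 010-0-✓ 010-1-✓ 0100--✓ 0101--✓ 1--110✓ 1--111✓ 1-01-0✓ 1-011-✓ 1-1-01 1-11-1 1-111-✓ 10-00-✓ 10-11-✓ 101--1 11--10 11-1-0 11-11-✓ 1111--
Round 3: --01-0 --011- -0-00- -1-11- 0-0--0✓ 0-0--1✓ 0-0-0-✓ 0-0-1-✓ 0-00--✓ 0-01--✓ 00--0- 000---✓ 010---✓ 1--11-
Round 4: 0-0---
PIs = {--01-0, --011-, --1101, -0-00-, -00-00, -01-01, -1-11-, -10-10, -111-1, 0--000, 0--101, 0-0---, 00--0-, 00-0-0, 01--11, 01-1-1, 1--11-, 1-1-01, 1-11-1, 101--1, 11--10, 11-1-0, 1111--}
Coverage chart:
  m0: -0-00-,-00-00,0--000,0-0---,00--0-,00-0-0
  m1: -0-00-,0-0---,00--0-
  m2: 0-0---,00-0-0
  m3: 0-0--- ←essential
  m4: --01-0,-00-00,0-0---,00--0-
  m5: 0--101,0-0---,00--0-
  m6: --01-0,--011-,0-0---
  m7: --011-,0-0---
  m8: -0-00-,0--000,00--0-,00-0-0
  m9: -0-00-,-01-01,00--0-
  m10: 00-0-0 ←essential
  m12: 00--0- ←essential
  m13: --1101,-01-01,0--101,00--0-
  m16: 0--000,0-0---
  m17: 0-0--- ←essential
  m18: -10-10,0-0---
  m19: 0-0---,01--11
  m20: --01-0,0-0---
  m21: 0--101,0-0---,01-1-1
  m22: --01-0,--011-,-1-11-,-10-10,0-0---
  m23: --011-,-1-11-,0-0---,01--11,01-1-1
  m24: 0--000 ←essential
  m27: 01--11 ←essential
  m29: --1101,-111-1,0--101,01-1-1
  m30: -1-11- ←essential
  m31: -1-11-,-111-1,01--11,01-1-1
  m32: -0-00-,-00-00
  m33: -0-00- ←essential
  m36: --01-0,-00-00
  m38: --01-0,--011-,1--11-
  m39: --011-,1--11-
  m40: -0-00- ←essential
  m41: -0-00-,-01-01,1-1-01,101--1
  m43: 101--1 ←essential
  m45: --1101,-01-01,1-1-01,1-11-1,101--1
  m46: 1--11- ←essential
  m47: 1--11-,1-11-1,101--1
  m50: -10-10,11--10
  m52: --01-0,11-1-0
  m54: --01-0,--011-,-1-11-,-10-10,1--11-,11--10,11-1-0
  m55: --011-,-1-11-,1--11-
  m57: 1-1-01 ←essential
  m58: 11--10 ←essential
  m60: 11-1-0,1111--
  m61: --1101,-111-1,1-1-01,1-11-1,1111--
  m62: -1-11-,1--11-,11--10,11-1-0,1111--
  m63: -1-11-,-111-1,1--11-,1-11-1,1111--
Essential: -0-00-, -1-11-, 0--000, 0-0---, 00--0-, 00-0-0, 01--11, 1--11-, 1-1-01, 101--1, 11--10

YES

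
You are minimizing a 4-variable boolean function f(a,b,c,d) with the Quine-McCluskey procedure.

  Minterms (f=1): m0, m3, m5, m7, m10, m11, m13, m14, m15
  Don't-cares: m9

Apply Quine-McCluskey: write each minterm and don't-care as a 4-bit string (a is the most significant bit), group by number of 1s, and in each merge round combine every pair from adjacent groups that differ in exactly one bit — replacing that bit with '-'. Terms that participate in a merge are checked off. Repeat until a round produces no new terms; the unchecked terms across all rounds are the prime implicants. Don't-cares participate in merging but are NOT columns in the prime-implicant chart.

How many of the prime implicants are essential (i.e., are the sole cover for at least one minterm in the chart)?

[col 0] 0000, 0011*, 0101*, 0111*, 1001*, 1010*, 1011*, 1101*, 1110*, 1111*
[col 1] -011*, -101*, -111*, 0-11*, 01-1*, 1-01*, 1-10*, 1-11*, 10-1*, 101-*, 11-1*, 111-*
[col 2] --11, -1-1, 1--1, 1-1-
Prime implicants: --11, -1-1, 0000, 1--1, 1-1-
PI chart (minterm → PIs covering it):
  0 | 0000  (sole → essential)
  3 | --11  (sole → essential)
  5 | -1-1  (sole → essential)
  7 | --11,-1-1
  10 | 1-1-  (sole → essential)
  11 | --11,1--1,1-1-
  13 | -1-1,1--1
  14 | 1-1-  (sole → essential)
  15 | --11,-1-1,1--1,1-1-
Essential prime implicants: --11, -1-1, 0000, 1-1-

4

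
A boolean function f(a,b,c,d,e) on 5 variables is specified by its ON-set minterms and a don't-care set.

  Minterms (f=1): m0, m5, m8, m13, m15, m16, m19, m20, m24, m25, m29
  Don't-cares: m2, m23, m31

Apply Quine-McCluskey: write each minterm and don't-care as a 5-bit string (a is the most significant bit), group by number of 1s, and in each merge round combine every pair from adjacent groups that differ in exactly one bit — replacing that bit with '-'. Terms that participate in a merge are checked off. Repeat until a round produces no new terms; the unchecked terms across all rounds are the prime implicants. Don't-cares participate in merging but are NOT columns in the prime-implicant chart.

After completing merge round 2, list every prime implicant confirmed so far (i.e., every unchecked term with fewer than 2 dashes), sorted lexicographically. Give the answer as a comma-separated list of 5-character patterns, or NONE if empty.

Round 0: 00000✓ 00010✓ 00101✓ 01000✓ 01101✓ 01111✓ 10000✓ 10011✓ 10100✓ 10111✓ 11000✓ 11001✓ 11101✓ 11111✓
Round 1: -0000✓ -1000✓ -1101✓ -1111✓ 0-000✓ 0-101 000-0 011-1✓ 1-000✓ 1-111 10-00 10-11 11-01 1100- 111-1✓
Round 2: --000 -11-1
PIs = {--000, -11-1, 0-101, 000-0, 1-111, 10-00, 10-11, 11-01, 1100-}

0-101, 000-0, 1-111, 10-00, 10-11, 11-01, 1100-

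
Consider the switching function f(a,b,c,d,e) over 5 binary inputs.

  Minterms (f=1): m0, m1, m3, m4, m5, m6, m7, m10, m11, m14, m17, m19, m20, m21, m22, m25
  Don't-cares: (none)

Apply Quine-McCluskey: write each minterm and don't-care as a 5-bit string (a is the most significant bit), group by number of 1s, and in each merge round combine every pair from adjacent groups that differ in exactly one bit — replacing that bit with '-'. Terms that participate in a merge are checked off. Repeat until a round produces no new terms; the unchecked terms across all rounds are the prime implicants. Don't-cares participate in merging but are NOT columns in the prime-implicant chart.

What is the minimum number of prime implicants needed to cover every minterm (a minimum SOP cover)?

[col 0] 00000*, 00001*, 00011*, 00100*, 00101*, 00110*, 00111*, 01010*, 01011*, 01110*, 10001*, 10011*, 10100*, 10101*, 10110*, 11001*
[col 1] -0001*, -0011*, -0100*, -0101*, -0110*, 0-011, 0-110, 00-00*, 00-01*, 00-11*, 000-1*, 0000-*, 001-0*, 001-1*, 0010-*, 0011-*, 01-10, 0101-, 1-001, 10-01*, 100-1*, 101-0*, 1010-*
[col 2] -0-01, -00-1, -01-0, -010-, 00--1, 00-0-, 001--
Prime implicants: -0-01, -00-1, -01-0, -010-, 0-011, 0-110, 00--1, 00-0-, 001--, 01-10, 0101-, 1-001
PI chart (minterm → PIs covering it):
  0 | 00-0-  (sole → essential)
  1 | -0-01,-00-1,00--1,00-0-
  3 | -00-1,0-011,00--1
  4 | -01-0,-010-,00-0-,001--
  5 | -0-01,-010-,00--1,00-0-,001--
  6 | -01-0,0-110,001--
  7 | 00--1,001--
  10 | 01-10,0101-
  11 | 0-011,0101-
  14 | 0-110,01-10
  17 | -0-01,-00-1,1-001
  19 | -00-1  (sole → essential)
  20 | -01-0,-010-
  21 | -0-01,-010-
  22 | -01-0  (sole → essential)
  25 | 1-001  (sole → essential)
Essential prime implicants: -00-1, -01-0, 00-0-, 1-001
Petrick residual → -0-01, 0-011, 00--1, 01-10
Minimum SOP uses 8 PIs: b'd'e + b'c'e + b'ce' + a'c'de + a'b'e + a'b'd' + a'bde' + ac'd'e

8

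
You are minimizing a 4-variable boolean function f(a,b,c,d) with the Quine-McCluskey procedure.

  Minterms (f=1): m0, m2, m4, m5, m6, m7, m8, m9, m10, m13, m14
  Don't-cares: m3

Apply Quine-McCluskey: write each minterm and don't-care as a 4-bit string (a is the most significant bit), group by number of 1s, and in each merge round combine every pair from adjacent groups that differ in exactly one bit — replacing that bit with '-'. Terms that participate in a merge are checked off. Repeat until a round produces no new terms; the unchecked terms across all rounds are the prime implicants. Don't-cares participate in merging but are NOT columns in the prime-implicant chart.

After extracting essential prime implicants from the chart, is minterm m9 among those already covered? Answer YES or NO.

NO

[col 0] 0000*, 0010*, 0011*, 0100*, 0101*, 0110*, 0111*, 1000*, 1001*, 1010*, 1101*, 1110*
[col 1] -000*, -010*, -101, -110*, 0-00*, 0-10*, 0-11*, 00-0*, 001-*, 01-0*, 01-1*, 010-*, 011-*, 1-01, 1-10*, 10-0*, 100-
[col 2] --10, -0-0, 0--0, 0-1-, 01--
Prime implicants: --10, -0-0, -101, 0--0, 0-1-, 01--, 1-01, 100-
PI chart (minterm → PIs covering it):
  0 | -0-0,0--0
  2 | --10,-0-0,0--0,0-1-
  4 | 0--0,01--
  5 | -101,01--
  6 | --10,0--0,0-1-,01--
  7 | 0-1-,01--
  8 | -0-0,100-
  9 | 1-01,100-
  10 | --10,-0-0
  13 | -101,1-01
  14 | --10  (sole → essential)
Essential prime implicants: --10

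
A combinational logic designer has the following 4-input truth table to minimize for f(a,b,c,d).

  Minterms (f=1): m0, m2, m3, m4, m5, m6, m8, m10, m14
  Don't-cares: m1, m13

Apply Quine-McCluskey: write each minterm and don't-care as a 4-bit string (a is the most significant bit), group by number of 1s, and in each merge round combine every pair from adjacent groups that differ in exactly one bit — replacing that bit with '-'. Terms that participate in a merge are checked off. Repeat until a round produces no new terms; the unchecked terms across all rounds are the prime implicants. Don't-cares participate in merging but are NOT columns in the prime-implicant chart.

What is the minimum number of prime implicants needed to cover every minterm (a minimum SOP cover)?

4

[col 0] 0000*, 0001*, 0010*, 0011*, 0100*, 0101*, 0110*, 1000*, 1010*, 1101*, 1110*
[col 1] -000*, -010*, -101, -110*, 0-00*, 0-01*, 0-10*, 00-0*, 00-1*, 000-*, 001-*, 01-0*, 010-*, 1-10*, 10-0*
[col 2] --10, -0-0, 0--0, 0-0-, 00--
Prime implicants: --10, -0-0, -101, 0--0, 0-0-, 00--
PI chart (minterm → PIs covering it):
  0 | -0-0,0--0,0-0-,00--
  2 | --10,-0-0,0--0,00--
  3 | 00--  (sole → essential)
  4 | 0--0,0-0-
  5 | -101,0-0-
  6 | --10,0--0
  8 | -0-0  (sole → essential)
  10 | --10,-0-0
  14 | --10  (sole → essential)
Essential prime implicants: --10, -0-0, 00--
Petrick residual → 0-0-
Minimum SOP uses 4 PIs: cd' + b'd' + a'c' + a'b'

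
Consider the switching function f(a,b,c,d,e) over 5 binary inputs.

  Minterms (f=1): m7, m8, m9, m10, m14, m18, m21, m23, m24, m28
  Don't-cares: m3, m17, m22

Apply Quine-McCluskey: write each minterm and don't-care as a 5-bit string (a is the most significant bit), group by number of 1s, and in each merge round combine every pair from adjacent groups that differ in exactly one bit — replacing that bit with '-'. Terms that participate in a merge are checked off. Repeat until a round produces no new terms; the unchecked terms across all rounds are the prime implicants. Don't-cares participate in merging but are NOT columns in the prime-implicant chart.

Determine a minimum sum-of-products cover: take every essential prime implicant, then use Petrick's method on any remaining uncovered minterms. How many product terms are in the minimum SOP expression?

[col 0] 00011*, 00111*, 01000*, 01001*, 01010*, 01110*, 10001*, 10010*, 10101*, 10110*, 10111*, 11000*, 11100*
[col 1] -0111, -1000, 00-11, 01-10, 010-0, 0100-, 10-01, 10-10, 101-1, 1011-, 11-00
Prime implicants: -0111, -1000, 00-11, 01-10, 010-0, 0100-, 10-01, 10-10, 101-1, 1011-, 11-00
PI chart (minterm → PIs covering it):
  7 | -0111,00-11
  8 | -1000,010-0,0100-
  9 | 0100-  (sole → essential)
  10 | 01-10,010-0
  14 | 01-10  (sole → essential)
  18 | 10-10  (sole → essential)
  21 | 10-01,101-1
  23 | -0111,101-1,1011-
  24 | -1000,11-00
  28 | 11-00  (sole → essential)
Essential prime implicants: 01-10, 0100-, 10-10, 11-00
Petrick residual → -0111, 10-01
Minimum SOP uses 6 PIs: b'cde + a'bde' + a'bc'd' + ab'd'e + ab'de' + abd'e'

6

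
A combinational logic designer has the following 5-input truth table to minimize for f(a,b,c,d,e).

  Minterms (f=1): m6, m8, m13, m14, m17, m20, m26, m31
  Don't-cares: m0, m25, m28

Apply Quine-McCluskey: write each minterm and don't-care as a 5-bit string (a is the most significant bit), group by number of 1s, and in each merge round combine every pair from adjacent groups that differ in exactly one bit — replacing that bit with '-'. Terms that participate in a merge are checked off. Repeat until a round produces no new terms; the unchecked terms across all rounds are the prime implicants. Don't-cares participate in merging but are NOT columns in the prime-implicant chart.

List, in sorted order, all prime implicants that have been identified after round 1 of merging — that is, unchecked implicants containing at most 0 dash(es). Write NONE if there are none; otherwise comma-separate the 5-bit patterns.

01101, 11010, 11111

size-2^0 implicants → 00000(✓)  00110(✓)  01000(✓)  01101  01110(✓)  10001(✓)  10100(✓)  11001(✓)  11010  11100(✓)  11111
size-2^1 implicants → 0-000  0-110  1-001  1-100
Unchecked terms (primes): 0-000, 0-110, 01101, 1-001, 1-100, 11010, 11111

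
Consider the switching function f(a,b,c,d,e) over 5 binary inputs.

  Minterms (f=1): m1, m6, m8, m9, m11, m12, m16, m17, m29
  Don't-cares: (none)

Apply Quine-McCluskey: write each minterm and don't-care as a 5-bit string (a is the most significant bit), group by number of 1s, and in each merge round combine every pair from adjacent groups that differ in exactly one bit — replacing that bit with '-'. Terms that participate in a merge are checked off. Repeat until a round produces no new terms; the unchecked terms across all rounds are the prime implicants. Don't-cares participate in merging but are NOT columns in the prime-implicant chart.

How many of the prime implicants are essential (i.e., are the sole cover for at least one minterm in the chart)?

Round 0: 00001✓ 00110 01000✓ 01001✓ 01011✓ 01100✓ 10000✓ 10001✓ 11101
Round 1: -0001 0-001 01-00 010-1 0100- 1000-
PIs = {-0001, 0-001, 00110, 01-00, 010-1, 0100-, 1000-, 11101}
Coverage chart:
  m1: -0001,0-001
  m6: 00110 ←essential
  m8: 01-00,0100-
  m9: 0-001,010-1,0100-
  m11: 010-1 ←essential
  m12: 01-00 ←essential
  m16: 1000- ←essential
  m17: -0001,1000-
  m29: 11101 ←essential
Essential: 00110, 01-00, 010-1, 1000-, 11101

5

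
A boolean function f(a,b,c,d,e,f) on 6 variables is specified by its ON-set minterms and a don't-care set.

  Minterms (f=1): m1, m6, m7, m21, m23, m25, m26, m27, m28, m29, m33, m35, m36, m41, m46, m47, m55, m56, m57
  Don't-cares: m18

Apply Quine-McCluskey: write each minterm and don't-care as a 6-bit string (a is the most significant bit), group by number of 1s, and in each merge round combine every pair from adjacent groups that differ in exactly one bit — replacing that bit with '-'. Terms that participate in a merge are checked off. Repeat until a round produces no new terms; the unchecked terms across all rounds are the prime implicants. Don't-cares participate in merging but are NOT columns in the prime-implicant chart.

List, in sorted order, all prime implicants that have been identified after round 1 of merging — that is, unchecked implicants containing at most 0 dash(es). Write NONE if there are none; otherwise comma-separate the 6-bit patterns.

Round 0: 000001✓ 000110✓ 000111✓ 010010✓ 010101✓ 010111✓ 011001✓ 011010✓ 011011✓ 011100✓ 011101✓ 100001✓ 100011✓ 100100 101001✓ 101110✓ 101111✓ 110111✓ 111000✓ 111001✓
Round 1: -00001 -10111 -11001 0-0111 00011- 01-010 01-101 0101-1 011-01 0110-1 01101- 01110- 1-1001 10-001 1000-1 10111- 11100-
PIs = {-00001, -10111, -11001, 0-0111, 00011-, 01-010, 01-101, 0101-1, 011-01, 0110-1, 01101-, 01110-, 1-1001, 10-001, 1000-1, 100100, 10111-, 11100-}

100100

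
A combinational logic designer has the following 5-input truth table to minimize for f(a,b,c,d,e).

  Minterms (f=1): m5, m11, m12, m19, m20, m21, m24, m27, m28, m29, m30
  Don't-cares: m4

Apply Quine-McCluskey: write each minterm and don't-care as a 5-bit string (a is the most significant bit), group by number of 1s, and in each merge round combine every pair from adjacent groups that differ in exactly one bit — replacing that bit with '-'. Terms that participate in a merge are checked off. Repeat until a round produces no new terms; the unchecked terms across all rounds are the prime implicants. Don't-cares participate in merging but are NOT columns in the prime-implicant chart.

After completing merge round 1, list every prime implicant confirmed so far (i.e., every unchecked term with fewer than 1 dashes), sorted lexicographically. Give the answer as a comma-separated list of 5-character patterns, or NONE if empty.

Round 0: 00100✓ 00101✓ 01011✓ 01100✓ 10011✓ 10100✓ 10101✓ 11000✓ 11011✓ 11100✓ 11101✓ 11110✓
Round 1: -0100✓ -0101✓ -1011 -1100✓ 0-100✓ 0010-✓ 1-011 1-100✓ 1-101✓ 1010-✓ 11-00 111-0 1110-✓
Round 2: --100 -010- 1-10-
PIs = {--100, -010-, -1011, 1-011, 1-10-, 11-00, 111-0}

NONE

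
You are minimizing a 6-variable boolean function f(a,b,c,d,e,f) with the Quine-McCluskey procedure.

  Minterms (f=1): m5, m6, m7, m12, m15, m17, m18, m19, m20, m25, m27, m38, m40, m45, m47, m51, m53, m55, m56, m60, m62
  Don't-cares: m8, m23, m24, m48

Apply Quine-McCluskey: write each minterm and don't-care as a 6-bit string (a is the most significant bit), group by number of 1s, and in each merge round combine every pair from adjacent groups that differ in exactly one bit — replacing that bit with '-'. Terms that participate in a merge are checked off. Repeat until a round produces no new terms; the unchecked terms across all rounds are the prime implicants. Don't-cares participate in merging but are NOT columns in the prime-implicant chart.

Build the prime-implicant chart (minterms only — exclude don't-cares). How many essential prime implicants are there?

11

Round 0: 000101✓ 000110✓ 000111✓ 001000✓ 001100✓ 001111✓ 010001✓ 010010✓ 010011✓ 010100 010111✓ 011000✓ 011001✓ 011011✓ 100110✓ 101000✓ 101101✓ 101111✓ 110000✓ 110011✓ 110101✓ 110111✓ 111000✓ 111100✓ 111110✓
Round 1: -00110 -01000✓ -01111 -10011✓ -10111✓ -11000✓ 0-0111 0-1000✓ 00-111 0001-1 00011- 001-00 01-001✓ 01-011✓ 010-11✓ 0100-1✓ 01001- 0110-1✓ 01100- 1-1000✓ 1011-1 11-000 110-11✓ 1101-1 111-00 1111-0
Round 2: --1000 -10-11 01-0-1
PIs = {--1000, -00110, -01111, -10-11, 0-0111, 00-111, 0001-1, 00011-, 001-00, 01-0-1, 01001-, 010100, 01100-, 1011-1, 11-000, 1101-1, 111-00, 1111-0}
Coverage chart:
  m5: 0001-1 ←essential
  m6: -00110,00011-
  m7: 0-0111,00-111,0001-1,00011-
  m12: 001-00 ←essential
  m15: -01111,00-111
  m17: 01-0-1 ←essential
  m18: 01001- ←essential
  m19: -10-11,01-0-1,01001-
  m20: 010100 ←essential
  m25: 01-0-1,01100-
  m27: 01-0-1 ←essential
  m38: -00110 ←essential
  m40: --1000 ←essential
  m45: 1011-1 ←essential
  m47: -01111,1011-1
  m51: -10-11 ←essential
  m53: 1101-1 ←essential
  m55: -10-11,1101-1
  m56: --1000,11-000,111-00
  m60: 111-00,1111-0
  m62: 1111-0 ←essential
Essential: --1000, -00110, -10-11, 0001-1, 001-00, 01-0-1, 01001-, 010100, 1011-1, 1101-1, 1111-0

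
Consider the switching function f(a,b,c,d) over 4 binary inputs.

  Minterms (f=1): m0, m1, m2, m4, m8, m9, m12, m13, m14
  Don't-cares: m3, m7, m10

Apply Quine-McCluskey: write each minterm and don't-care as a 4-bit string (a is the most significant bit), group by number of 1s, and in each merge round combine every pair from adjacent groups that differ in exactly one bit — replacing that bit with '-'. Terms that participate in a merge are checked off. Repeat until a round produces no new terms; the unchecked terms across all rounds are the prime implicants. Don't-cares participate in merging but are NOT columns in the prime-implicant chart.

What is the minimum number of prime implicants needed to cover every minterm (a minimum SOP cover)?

[col 0] 0000*, 0001*, 0010*, 0011*, 0100*, 0111*, 1000*, 1001*, 1010*, 1100*, 1101*, 1110*
[col 1] -000*, -001*, -010*, -100*, 0-00*, 0-11, 00-0*, 00-1*, 000-*, 001-*, 1-00*, 1-01*, 1-10*, 10-0*, 100-*, 11-0*, 110-*
[col 2] --00, -0-0, -00-, 00--, 1--0, 1-0-
Prime implicants: --00, -0-0, -00-, 0-11, 00--, 1--0, 1-0-
PI chart (minterm → PIs covering it):
  0 | --00,-0-0,-00-,00--
  1 | -00-,00--
  2 | -0-0,00--
  4 | --00  (sole → essential)
  8 | --00,-0-0,-00-,1--0,1-0-
  9 | -00-,1-0-
  12 | --00,1--0,1-0-
  13 | 1-0-  (sole → essential)
  14 | 1--0  (sole → essential)
Essential prime implicants: --00, 1--0, 1-0-
Petrick residual → 00--
Minimum SOP uses 4 PIs: c'd' + a'b' + ad' + ac'

4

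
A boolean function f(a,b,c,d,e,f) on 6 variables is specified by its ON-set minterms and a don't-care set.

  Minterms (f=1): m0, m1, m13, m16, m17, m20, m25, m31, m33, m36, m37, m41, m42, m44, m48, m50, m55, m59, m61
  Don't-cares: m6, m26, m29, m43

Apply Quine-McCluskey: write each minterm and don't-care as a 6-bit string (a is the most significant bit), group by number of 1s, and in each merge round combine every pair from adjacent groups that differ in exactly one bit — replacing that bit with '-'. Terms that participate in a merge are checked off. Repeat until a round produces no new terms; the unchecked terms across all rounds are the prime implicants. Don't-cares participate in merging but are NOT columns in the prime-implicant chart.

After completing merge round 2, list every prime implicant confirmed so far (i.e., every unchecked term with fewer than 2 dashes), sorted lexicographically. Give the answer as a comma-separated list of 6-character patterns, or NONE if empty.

[col 0] 000000*, 000001*, 000110, 001101*, 010000*, 010001*, 010100*, 011001*, 011010, 011101*, 011111*, 100001*, 100100*, 100101*, 101001*, 101010*, 101011*, 101100*, 110000*, 110010*, 110111, 111011*, 111101*
[col 1] -00001, -10000, -11101, 0-0000*, 0-0001*, 0-1101, 00000-*, 01-001, 010-00, 01000-*, 011-01, 0111-1, 1-1011, 10-001, 10-100, 100-01, 10010-, 1010-1, 10101-, 1100-0
[col 2] 0-000-
Prime implicants: -00001, -10000, -11101, 0-000-, 0-1101, 000110, 01-001, 010-00, 011-01, 011010, 0111-1, 1-1011, 10-001, 10-100, 100-01, 10010-, 1010-1, 10101-, 1100-0, 110111

-00001, -10000, -11101, 0-1101, 000110, 01-001, 010-00, 011-01, 011010, 0111-1, 1-1011, 10-001, 10-100, 100-01, 10010-, 1010-1, 10101-, 1100-0, 110111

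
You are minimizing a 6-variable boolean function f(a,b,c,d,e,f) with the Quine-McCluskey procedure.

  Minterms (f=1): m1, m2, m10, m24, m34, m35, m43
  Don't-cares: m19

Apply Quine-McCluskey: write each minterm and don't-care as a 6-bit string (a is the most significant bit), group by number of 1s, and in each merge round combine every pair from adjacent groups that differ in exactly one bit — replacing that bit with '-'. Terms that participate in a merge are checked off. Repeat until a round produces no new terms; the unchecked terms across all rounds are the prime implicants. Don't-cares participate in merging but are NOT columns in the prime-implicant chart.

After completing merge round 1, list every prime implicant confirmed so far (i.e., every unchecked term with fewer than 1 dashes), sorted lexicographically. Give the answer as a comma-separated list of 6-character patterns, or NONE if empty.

000001, 010011, 011000

[col 0] 000001, 000010*, 001010*, 010011, 011000, 100010*, 100011*, 101011*
[col 1] -00010, 00-010, 10-011, 10001-
Prime implicants: -00010, 00-010, 000001, 010011, 011000, 10-011, 10001-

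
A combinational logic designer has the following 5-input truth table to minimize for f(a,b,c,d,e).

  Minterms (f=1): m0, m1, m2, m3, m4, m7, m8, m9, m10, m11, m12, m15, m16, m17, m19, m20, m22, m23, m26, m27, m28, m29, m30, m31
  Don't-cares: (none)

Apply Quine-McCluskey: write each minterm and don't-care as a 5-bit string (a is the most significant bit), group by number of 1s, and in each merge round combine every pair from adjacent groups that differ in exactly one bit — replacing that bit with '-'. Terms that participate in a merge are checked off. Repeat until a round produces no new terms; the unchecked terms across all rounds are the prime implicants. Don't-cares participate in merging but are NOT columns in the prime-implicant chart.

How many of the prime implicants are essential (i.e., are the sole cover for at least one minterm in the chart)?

3

Round 0: 00000✓ 00001✓ 00010✓ 00011✓ 00100✓ 00111✓ 01000✓ 01001✓ 01010✓ 01011✓ 01100✓ 01111✓ 10000✓ 10001✓ 10011✓ 10100✓ 10110✓ 10111✓ 11010✓ 11011✓ 11100✓ 11101✓ 11110✓ 11111✓
Round 1: -0000✓ -0001✓ -0011✓ -0100✓ -0111✓ -1010✓ -1011✓ -1100✓ -1111✓ 0-000✓ 0-001✓ 0-010✓ 0-011✓ 0-100✓ 0-111✓ 00-00✓ 00-11✓ 000-0✓ 000-1✓ 0000-✓ 0001-✓ 01-00✓ 01-11✓ 010-0✓ 010-1✓ 0100-✓ 0101-✓ 1-011✓ 1-100✓ 1-110✓ 1-111✓ 10-00✓ 10-11✓ 100-1✓ 1000-✓ 101-0✓ 1011-✓ 11-10✓ 11-11✓ 1101-✓ 111-0✓ 111-1✓ 1110-✓ 1111-✓
Round 2: --011✓ --100 --111✓ -0-00 -0-11✓ -00-1 -000- -1-11✓ -101- 0--00 0--11✓ 0-0-0✓ 0-0-1✓ 0-00-✓ 0-01-✓ 000--✓ 010--✓ 1--11✓ 1-1-0 1-11- 11-1- 111--
Round 3: ---11 0-0--
PIs = {---11, --100, -0-00, -00-1, -000-, -101-, 0--00, 0-0--, 1-1-0, 1-11-, 11-1-, 111--}
Coverage chart:
  m0: -0-00,-000-,0--00,0-0--
  m1: -00-1,-000-,0-0--
  m2: 0-0-- ←essential
  m3: ---11,-00-1,0-0--
  m4: --100,-0-00,0--00
  m7: ---11 ←essential
  m8: 0--00,0-0--
  m9: 0-0-- ←essential
  m10: -101-,0-0--
  m11: ---11,-101-,0-0--
  m12: --100,0--00
  m15: ---11 ←essential
  m16: -0-00,-000-
  m17: -00-1,-000-
  m19: ---11,-00-1
  m20: --100,-0-00,1-1-0
  m22: 1-1-0,1-11-
  m23: ---11,1-11-
  m26: -101-,11-1-
  m27: ---11,-101-,11-1-
  m28: --100,1-1-0,111--
  m29: 111-- ←essential
  m30: 1-1-0,1-11-,11-1-,111--
  m31: ---11,1-11-,11-1-,111--
Essential: ---11, 0-0--, 111--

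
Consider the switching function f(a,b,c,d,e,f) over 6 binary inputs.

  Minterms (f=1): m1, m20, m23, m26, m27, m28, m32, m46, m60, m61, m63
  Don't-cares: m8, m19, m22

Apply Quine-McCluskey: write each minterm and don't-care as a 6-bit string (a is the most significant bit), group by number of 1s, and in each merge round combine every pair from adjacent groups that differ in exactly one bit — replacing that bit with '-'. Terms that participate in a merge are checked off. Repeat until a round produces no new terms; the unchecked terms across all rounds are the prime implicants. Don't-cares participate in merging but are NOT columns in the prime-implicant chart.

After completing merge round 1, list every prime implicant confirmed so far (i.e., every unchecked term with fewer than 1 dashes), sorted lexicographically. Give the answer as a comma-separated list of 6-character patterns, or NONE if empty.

Round 0: 000001 001000 010011✓ 010100✓ 010110✓ 010111✓ 011010✓ 011011✓ 011100✓ 100000 101110 111100✓ 111101✓ 111111✓
Round 1: -11100 01-011 01-100 010-11 0101-0 01011- 01101- 1111-1 11110-
PIs = {-11100, 000001, 001000, 01-011, 01-100, 010-11, 0101-0, 01011-, 01101-, 100000, 101110, 1111-1, 11110-}

000001, 001000, 100000, 101110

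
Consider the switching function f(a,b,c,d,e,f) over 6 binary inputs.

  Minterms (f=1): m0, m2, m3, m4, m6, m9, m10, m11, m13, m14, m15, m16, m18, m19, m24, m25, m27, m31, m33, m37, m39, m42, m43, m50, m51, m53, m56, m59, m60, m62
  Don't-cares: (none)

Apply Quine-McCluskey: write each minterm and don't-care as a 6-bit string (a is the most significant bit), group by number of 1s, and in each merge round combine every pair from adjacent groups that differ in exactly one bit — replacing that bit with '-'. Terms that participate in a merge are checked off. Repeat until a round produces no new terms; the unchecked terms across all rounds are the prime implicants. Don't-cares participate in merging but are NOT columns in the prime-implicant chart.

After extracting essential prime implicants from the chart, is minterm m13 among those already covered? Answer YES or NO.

YES

size-2^0 implicants → 000000(✓)  000010(✓)  000011(✓)  000100(✓)  000110(✓)  001001(✓)  001010(✓)  001011(✓)  001101(✓)  001110(✓)  001111(✓)  010000(✓)  010010(✓)  010011(✓)  011000(✓)  011001(✓)  011011(✓)  011111(✓)  100001(✓)  100101(✓)  100111(✓)  101010(✓)  101011(✓)  110010(✓)  110011(✓)  110101(✓)  111000(✓)  111011(✓)  111100(✓)  111110(✓)
size-2^1 implicants → -01010(✓)  -01011(✓)  -10010(✓)  -10011(✓)  -11000  -11011(✓)  0-0000(✓)  0-0010(✓)  0-0011(✓)  0-1001(✓)  0-1011(✓)  0-1111(✓)  00-010(✓)  00-011(✓)  00-110(✓)  000-00(✓)  000-10(✓)  0000-0(✓)  00001-(✓)  0001-0(✓)  001-01(✓)  001-10(✓)  001-11(✓)  0010-1(✓)  00101-(✓)  0011-1(✓)  00111-(✓)  01-000  01-011(✓)  0100-0(✓)  01001-(✓)  011-11(✓)  0110-1(✓)  01100-  1-0101  1-1011(✓)  100-01  1001-1  10101-(✓)  11-011(✓)  11001-(✓)  111-00  1111-0
size-2^2 implicants → --1011  -0101-  -1-011  -1001-  0--011  0-00-0  0-001-  0-1-11  0-10-1  00--10  00-01-  000--0  001--1  001-1-
Unchecked terms (primes): --1011, -0101-, -1-011, -1001-, -11000, 0--011, 0-00-0, 0-001-, 0-1-11, 0-10-1, 00--10, 00-01-, 000--0, 001--1, 001-1-, 01-000, 01100-, 1-0101, 100-01, 1001-1, 111-00, 1111-0
Minterm coverage:
  m0 ⊆ 0-00-0,000--0
  m2 ⊆ 0-00-0,0-001-,00--10,00-01-,000--0
  m3 ⊆ 0--011,0-001-,00-01-
  m4 ⊆ 000--0 [E]
  m6 ⊆ 00--10,000--0
  m9 ⊆ 0-10-1,001--1
  m10 ⊆ -0101-,00--10,00-01-,001-1-
  m11 ⊆ --1011,-0101-,0--011,0-1-11,0-10-1,00-01-,001--1,001-1-
  m13 ⊆ 001--1 [E]
  m14 ⊆ 00--10,001-1-
  m15 ⊆ 0-1-11,001--1,001-1-
  m16 ⊆ 0-00-0,01-000
  m18 ⊆ -1001-,0-00-0,0-001-
  m19 ⊆ -1-011,-1001-,0--011,0-001-
  m24 ⊆ -11000,01-000,01100-
  m25 ⊆ 0-10-1,01100-
  m27 ⊆ --1011,-1-011,0--011,0-1-11,0-10-1
  m31 ⊆ 0-1-11 [E]
  m33 ⊆ 100-01 [E]
  m37 ⊆ 1-0101,100-01,1001-1
  m39 ⊆ 1001-1 [E]
  m42 ⊆ -0101- [E]
  m43 ⊆ --1011,-0101-
  m50 ⊆ -1001- [E]
  m51 ⊆ -1-011,-1001-
  m53 ⊆ 1-0101 [E]
  m56 ⊆ -11000,111-00
  m59 ⊆ --1011,-1-011
  m60 ⊆ 111-00,1111-0
  m62 ⊆ 1111-0 [E]
E = {-0101-, -1001-, 0-1-11, 000--0, 001--1, 1-0101, 100-01, 1001-1, 1111-0}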